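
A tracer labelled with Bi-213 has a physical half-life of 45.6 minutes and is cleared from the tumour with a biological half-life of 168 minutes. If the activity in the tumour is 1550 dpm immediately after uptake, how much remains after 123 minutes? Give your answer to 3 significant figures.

144 dpm

1/t_eff = 1/t_phys + 1/t_biol = 1/45.6 + 1/168 = 0.027882 per minute.
t_eff = 45.6 × 168 / (45.6 + 168) ≈ 35.865 minutes.
Remaining = 1550 × (1/2)^(123/35.865) = 1550 × (1/2)^3.4295 ≈ 143.86 dpm.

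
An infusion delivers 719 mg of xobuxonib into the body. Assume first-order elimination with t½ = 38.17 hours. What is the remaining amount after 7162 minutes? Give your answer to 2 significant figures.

82 mg

Convert the elapsed time: 7162 minutes = 119.367 hours.
Number of half-lives: n = 119.367/38.17 ≈ 3.1272.
Remaining = 719 × (1/2)^3.1272 = 719 × 0.11445 ≈ 82.288 mg.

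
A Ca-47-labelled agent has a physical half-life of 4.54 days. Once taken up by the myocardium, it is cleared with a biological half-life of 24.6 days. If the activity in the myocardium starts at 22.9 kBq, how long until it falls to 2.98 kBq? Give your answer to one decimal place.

1/t_eff = 1/t_phys + 1/t_biol = 1/4.54 + 1/24.6 = 0.26091 per day.
t_eff = 4.54 × 24.6 / (4.54 + 24.6) ≈ 3.8327 days.
n = log₂(22.9/2.98) ≈ 2.942; t = 2.942 × 3.8327 ≈ 11.276 days.

11.3 days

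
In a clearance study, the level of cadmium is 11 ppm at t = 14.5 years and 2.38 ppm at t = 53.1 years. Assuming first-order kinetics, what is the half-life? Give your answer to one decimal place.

Over Δt = 53.1 − 14.5 = 38.6 years, the level fell by a factor of 11/2.38 ≈ 4.6218.
n = log₂(4.6218) ≈ 2.2085 half-lives, so t½ = 38.6/2.2085 ≈ 17.478 years.

17.5 years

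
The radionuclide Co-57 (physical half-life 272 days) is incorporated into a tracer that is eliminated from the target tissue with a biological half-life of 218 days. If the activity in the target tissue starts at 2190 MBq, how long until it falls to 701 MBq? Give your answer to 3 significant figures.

199 days

1/t_eff = 1/t_phys + 1/t_biol = 1/272 + 1/218 = 0.0082636 per day.
t_eff = 272 × 218 / (272 + 218) ≈ 121.01 days.
n = log₂(2190/701) ≈ 1.6434; t = 1.6434 × 121.01 ≈ 198.88 days.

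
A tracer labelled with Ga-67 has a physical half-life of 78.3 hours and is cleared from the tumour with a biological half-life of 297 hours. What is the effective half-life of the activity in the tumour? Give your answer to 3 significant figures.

62.0 hours

1/t_eff = 1/t_phys + 1/t_biol = 1/78.3 + 1/297 = 0.016138 per hour.
t_eff = 78.3 × 297 / (78.3 + 297) ≈ 61.964 hours.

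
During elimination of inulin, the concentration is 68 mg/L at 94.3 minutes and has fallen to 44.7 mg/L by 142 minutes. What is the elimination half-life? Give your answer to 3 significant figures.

78.8 minutes

Over Δt = 142 − 94.3 = 47.7 minutes, the level fell by a factor of 68/44.7 ≈ 1.5213.
n = log₂(1.5213) ≈ 0.60526 half-lives, so t½ = 47.7/0.60526 ≈ 78.809 minutes.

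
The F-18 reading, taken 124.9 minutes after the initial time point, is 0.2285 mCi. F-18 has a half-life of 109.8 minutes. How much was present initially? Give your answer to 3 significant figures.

0.503 mCi

Number of half-lives elapsed: n = 124.9/109.8 ≈ 1.1375.
A₀ = A × 2^n = 0.2285 × 2^1.1375 = 0.2285 × 2.2 ≈ 0.50271 mCi.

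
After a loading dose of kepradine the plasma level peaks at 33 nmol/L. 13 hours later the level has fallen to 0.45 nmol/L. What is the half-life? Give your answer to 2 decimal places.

2.10 hours

A/A₀ = 0.45/33 ≈ 0.013636.
n = log₂(73.333) ≈ 6.1964 half-lives elapsed in 13 hours.
t½ = 13/6.1964 ≈ 2.098 hours.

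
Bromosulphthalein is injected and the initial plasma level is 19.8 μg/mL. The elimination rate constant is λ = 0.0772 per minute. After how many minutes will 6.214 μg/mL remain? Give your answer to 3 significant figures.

15.0 minutes

t½ = ln 2 / λ = 0.69315 / 0.0772 ≈ 8.9786 minutes.
Fraction remaining = 6.214/19.8 ≈ 0.31384.
n = log₂(19.8/6.214) = ln(3.1864)/ln 2 ≈ 1.6719 half-lives.
t = n × t½ = 1.6719 × 8.9786 ≈ 15.011 minutes.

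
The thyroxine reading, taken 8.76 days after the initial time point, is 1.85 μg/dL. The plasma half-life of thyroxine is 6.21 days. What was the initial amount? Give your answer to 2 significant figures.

4.9 μg/dL

Number of half-lives elapsed: n = 8.76/6.21 ≈ 1.4106.
A₀ = A × 2^n = 1.85 × 2^1.4106 = 1.85 × 2.6585 ≈ 4.9183 μg/dL.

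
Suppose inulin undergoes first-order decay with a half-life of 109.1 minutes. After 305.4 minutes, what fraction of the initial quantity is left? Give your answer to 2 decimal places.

n = 305.4/109.1 ≈ 2.7993 half-lives.
Fraction remaining = (1/2)^2.7993 ≈ 0.14366.

0.14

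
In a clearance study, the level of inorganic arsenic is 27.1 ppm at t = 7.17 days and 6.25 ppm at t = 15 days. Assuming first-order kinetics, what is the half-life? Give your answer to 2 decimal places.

Over Δt = 15 − 7.17 = 7.83 days, the level fell by a factor of 27.1/6.25 ≈ 4.336.
n = log₂(4.336) ≈ 2.1164 half-lives, so t½ = 7.83/2.1164 ≈ 3.6997 days.

3.70 days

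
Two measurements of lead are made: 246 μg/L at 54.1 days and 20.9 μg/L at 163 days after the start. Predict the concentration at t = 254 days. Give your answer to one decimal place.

2.7 μg/L

Over Δt = 163 − 54.1 = 108.9 days, the level fell by a factor of 246/20.9 ≈ 11.77.
n = log₂(11.77) ≈ 3.5571 half-lives, so t½ = 108.9/3.5571 ≈ 30.615 days.
From t = 163 to t = 254: 20.9 × (1/2)^((254−163)/30.615) ≈ 2.663 μg/L.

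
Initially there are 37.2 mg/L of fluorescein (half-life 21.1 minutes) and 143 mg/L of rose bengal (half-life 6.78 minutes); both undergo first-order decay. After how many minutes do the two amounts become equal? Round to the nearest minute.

Set 37.2·(1/2)^(t/21.1) = 143·(1/2)^(t/6.78).
Taking log₂: log₂(37.2/143) = t·(1/21.1 − 1/6.78).
log₂(0.26014) = -1.9426; 1/21.1 − 1/6.78 = -0.1001.
t = -1.9426 / -0.1001 ≈ 19.407 minutes.

19 minutes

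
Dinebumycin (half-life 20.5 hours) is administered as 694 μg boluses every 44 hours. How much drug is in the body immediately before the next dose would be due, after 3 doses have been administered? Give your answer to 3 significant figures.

The 3 doses were given 132, 88, 44 hours ago.
Total = 694·(1/2)^(132/20.5) + 694·(1/2)^(88/20.5) + 694·(1/2)^(44/20.5)
      = 7.9987 + 35.411 + 156.76 ≈ 200.17 μg.

200 μg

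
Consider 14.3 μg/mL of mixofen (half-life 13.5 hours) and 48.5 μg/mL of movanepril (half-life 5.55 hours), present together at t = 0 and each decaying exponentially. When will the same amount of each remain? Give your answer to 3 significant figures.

16.6 hours

Set 14.3·(1/2)^(t/13.5) = 48.5·(1/2)^(t/5.55).
Taking log₂: log₂(14.3/48.5) = t·(1/13.5 − 1/5.55).
log₂(0.29485) = -1.762; 1/13.5 − 1/5.55 = -0.10611.
t = -1.762 / -0.10611 ≈ 16.606 hours.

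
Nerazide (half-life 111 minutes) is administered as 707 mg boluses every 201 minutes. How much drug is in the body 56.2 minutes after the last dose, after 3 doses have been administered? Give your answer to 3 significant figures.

The 3 doses were given 458.2, 257.2, 56.2 minutes ago.
Total = 707·(1/2)^(458.2/111) + 707·(1/2)^(257.2/111) + 707·(1/2)^(56.2/111)
      = 40.438 + 141.87 + 497.74 ≈ 680.05 mg.

680 mg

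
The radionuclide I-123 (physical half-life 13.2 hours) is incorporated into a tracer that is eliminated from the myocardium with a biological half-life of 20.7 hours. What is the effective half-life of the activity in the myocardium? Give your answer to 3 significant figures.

1/t_eff = 1/t_phys + 1/t_biol = 1/13.2 + 1/20.7 = 0.12407 per hour.
t_eff = 13.2 × 20.7 / (13.2 + 20.7) ≈ 8.0602 hours.

8.06 hours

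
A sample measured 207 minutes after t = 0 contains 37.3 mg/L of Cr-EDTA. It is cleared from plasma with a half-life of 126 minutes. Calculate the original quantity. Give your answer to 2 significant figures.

120 mg/L

Number of half-lives elapsed: n = 207/126 ≈ 1.6429.
A₀ = A × 2^n = 37.3 × 2^1.6429 = 37.3 × 3.1228 ≈ 116.48 mg/L.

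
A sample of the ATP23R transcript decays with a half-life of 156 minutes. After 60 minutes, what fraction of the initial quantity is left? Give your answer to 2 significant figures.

n = 60/156 ≈ 0.38462 half-lives.
Fraction remaining = (1/2)^0.38462 ≈ 0.76598.

0.77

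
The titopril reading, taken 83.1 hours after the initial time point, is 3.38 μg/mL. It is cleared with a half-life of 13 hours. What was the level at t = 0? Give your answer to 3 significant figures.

Number of half-lives elapsed: n = 83.1/13 ≈ 6.3923.
A₀ = A × 2^n = 3.38 × 2^6.3923 = 3.38 × 83.999 ≈ 283.92 μg/mL.

284 μg/mL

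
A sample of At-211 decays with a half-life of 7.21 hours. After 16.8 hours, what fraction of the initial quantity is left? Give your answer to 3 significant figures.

n = 16.8/7.21 ≈ 2.3301 half-lives.
Fraction remaining = (1/2)^2.3301 ≈ 0.19887.

0.199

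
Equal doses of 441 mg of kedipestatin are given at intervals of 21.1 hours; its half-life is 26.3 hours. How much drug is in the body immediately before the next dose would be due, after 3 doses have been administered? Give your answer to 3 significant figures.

481 mg

The 3 doses were given 63.3, 42.2, 21.1 hours ago.
Total = 441·(1/2)^(63.3/26.3) + 441·(1/2)^(42.2/26.3) + 441·(1/2)^(21.1/26.3)
      = 83.158 + 145.02 + 252.89 ≈ 481.06 mg.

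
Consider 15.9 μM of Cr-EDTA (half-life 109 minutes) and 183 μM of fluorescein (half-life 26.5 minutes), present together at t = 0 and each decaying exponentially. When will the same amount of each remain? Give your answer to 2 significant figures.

120 minutes

Set 15.9·(1/2)^(t/109) = 183·(1/2)^(t/26.5).
Taking log₂: log₂(15.9/183) = t·(1/109 − 1/26.5).
log₂(0.086885) = -3.5247; 1/109 − 1/26.5 = -0.028562.
t = -3.5247 / -0.028562 ≈ 123.41 minutes.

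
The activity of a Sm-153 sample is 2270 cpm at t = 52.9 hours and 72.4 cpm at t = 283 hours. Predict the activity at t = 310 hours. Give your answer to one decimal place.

Over Δt = 283 − 52.9 = 230.1 hours, the level fell by a factor of 2270/72.4 ≈ 31.354.
n = log₂(31.354) ≈ 4.9706 half-lives, so t½ = 230.1/4.9706 ≈ 46.293 hours.
From t = 283 to t = 310: 72.4 × (1/2)^((310−283)/46.293) ≈ 48.324 cpm.

48.3 cpm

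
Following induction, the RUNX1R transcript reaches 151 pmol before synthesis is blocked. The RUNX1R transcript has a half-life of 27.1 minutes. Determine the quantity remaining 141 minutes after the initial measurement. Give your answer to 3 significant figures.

4.10 pmol

Number of half-lives: n = 141/27.1 ≈ 5.203.
Remaining = 151 × (1/2)^5.203 = 151 × 0.027149 ≈ 4.0995 pmol.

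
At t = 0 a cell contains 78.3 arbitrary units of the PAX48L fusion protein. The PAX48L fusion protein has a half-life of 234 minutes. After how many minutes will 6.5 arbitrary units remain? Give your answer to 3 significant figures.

840 minutes

Fraction remaining = 6.5/78.3 ≈ 0.083014.
n = log₂(78.3/6.5) = ln(12.046)/ln 2 ≈ 3.5905 half-lives.
t = n × t½ = 3.5905 × 234 ≈ 840.18 minutes.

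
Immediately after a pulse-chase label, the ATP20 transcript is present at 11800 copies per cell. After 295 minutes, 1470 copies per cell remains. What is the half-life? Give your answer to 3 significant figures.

98.2 minutes

A/A₀ = 1470/11800 ≈ 0.12458.
n = log₂(8.0272) ≈ 3.0049 half-lives elapsed in 295 minutes.
t½ = 295/3.0049 ≈ 98.173 minutes.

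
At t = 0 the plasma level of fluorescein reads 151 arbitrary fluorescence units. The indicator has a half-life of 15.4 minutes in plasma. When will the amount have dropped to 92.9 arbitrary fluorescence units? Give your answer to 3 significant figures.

10.8 minutes

Fraction remaining = 92.9/151 ≈ 0.61523.
n = log₂(151/92.9) = ln(1.6254)/ln 2 ≈ 0.7008 half-lives.
t = n × t½ = 0.7008 × 15.4 ≈ 10.792 minutes.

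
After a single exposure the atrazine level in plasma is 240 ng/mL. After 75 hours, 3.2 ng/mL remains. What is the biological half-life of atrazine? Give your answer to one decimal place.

12.0 hours

A/A₀ = 3.2/240 ≈ 0.013333.
n = log₂(75) ≈ 6.2288 half-lives elapsed in 75 hours.
t½ = 75/6.2288 ≈ 12.041 hours.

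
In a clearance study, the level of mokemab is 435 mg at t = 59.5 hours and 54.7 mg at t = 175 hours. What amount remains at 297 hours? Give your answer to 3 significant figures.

Over Δt = 175 − 59.5 = 115.5 hours, the level fell by a factor of 435/54.7 ≈ 7.9525.
n = log₂(7.9525) ≈ 2.9914 half-lives, so t½ = 115.5/2.9914 ≈ 38.611 hours.
From t = 175 to t = 297: 54.7 × (1/2)^((297−175)/38.611) ≈ 6.1208 mg.

6.12 mg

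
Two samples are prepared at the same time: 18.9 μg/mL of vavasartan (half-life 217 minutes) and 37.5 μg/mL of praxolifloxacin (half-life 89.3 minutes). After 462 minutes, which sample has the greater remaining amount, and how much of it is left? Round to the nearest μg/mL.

vavasartan: 18.9 × (1/2)^2.129 ≈ 4.3208 μg/mL.
praxolifloxacin: 37.5 × (1/2)^5.1736 ≈ 1.039 μg/mL.
Vavasartan has more remaining, at ≈ 4.3208 μg/mL.

vavasartan, 4 μg/mL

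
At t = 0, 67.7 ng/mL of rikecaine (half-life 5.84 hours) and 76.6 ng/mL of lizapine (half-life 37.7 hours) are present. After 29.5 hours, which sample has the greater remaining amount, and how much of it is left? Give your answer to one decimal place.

rikecaine: 67.7 × (1/2)^5.0514 ≈ 2.0416 ng/mL.
lizapine: 76.6 × (1/2)^0.78249 ≈ 44.532 ng/mL.
Lizapine has more remaining, at ≈ 44.532 ng/mL.

lizapine, 44.5 ng/mL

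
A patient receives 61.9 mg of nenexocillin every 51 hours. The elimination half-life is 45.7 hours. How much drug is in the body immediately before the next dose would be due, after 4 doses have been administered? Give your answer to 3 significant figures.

The 4 doses were given 204, 153, 102, 51 hours ago.
Total = 61.9·(1/2)^(204/45.7) + 61.9·(1/2)^(153/45.7) + 61.9·(1/2)^(102/45.7) + 61.9·(1/2)^(51/45.7)
      = 2.8049 + 6.0795 + 13.177 + 28.559 ≈ 50.621 mg.

50.6 mg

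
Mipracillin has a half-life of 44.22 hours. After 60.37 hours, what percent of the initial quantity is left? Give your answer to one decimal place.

n = 60.37/44.22 ≈ 1.3652 half-lives.
Fraction remaining = (1/2)^1.3652 ≈ 0.38818, i.e. 38.818%.

38.8%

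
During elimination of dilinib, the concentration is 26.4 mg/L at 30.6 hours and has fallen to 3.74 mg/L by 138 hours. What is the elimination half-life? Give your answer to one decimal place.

38.1 hours

Over Δt = 138 − 30.6 = 107.4 hours, the level fell by a factor of 26.4/3.74 ≈ 7.0588.
n = log₂(7.0588) ≈ 2.8194 half-lives, so t½ = 107.4/2.8194 ≈ 38.093 hours.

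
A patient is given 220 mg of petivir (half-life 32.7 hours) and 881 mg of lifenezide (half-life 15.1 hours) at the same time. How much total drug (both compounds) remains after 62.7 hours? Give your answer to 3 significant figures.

108 mg

petivir: 220 × (1/2)^(62.7/32.7) = 220 × (1/2)^1.9174 ≈ 58.24 mg.
lifenezide: 881 × (1/2)^(62.7/15.1) = 881 × (1/2)^4.1523 ≈ 49.545 mg.
Total = 58.24 + 49.545 ≈ 107.79 mg.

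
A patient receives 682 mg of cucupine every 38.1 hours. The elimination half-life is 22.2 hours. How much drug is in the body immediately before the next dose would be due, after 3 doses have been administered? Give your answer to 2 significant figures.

290 mg

The 3 doses were given 114.3, 76.2, 38.1 hours ago.
Total = 682·(1/2)^(114.3/22.2) + 682·(1/2)^(76.2/22.2) + 682·(1/2)^(38.1/22.2)
      = 19.226 + 63.171 + 207.56 ≈ 289.96 mg.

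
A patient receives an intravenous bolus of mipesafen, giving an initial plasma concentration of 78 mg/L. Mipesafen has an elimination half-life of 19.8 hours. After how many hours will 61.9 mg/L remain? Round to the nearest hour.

Fraction remaining = 61.9/78 ≈ 0.79359.
n = log₂(78/61.9) = ln(1.2601)/ln 2 ≈ 0.33353 half-lives.
t = n × t½ = 0.33353 × 19.8 ≈ 6.604 hours.

7 hours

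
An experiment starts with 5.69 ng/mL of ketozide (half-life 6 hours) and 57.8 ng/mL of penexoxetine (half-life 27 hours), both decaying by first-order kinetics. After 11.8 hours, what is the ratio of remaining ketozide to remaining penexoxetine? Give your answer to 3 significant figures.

0.0341

ketozide: 5.69 × (1/2)^(11.8/6) = 5.69 × (1/2)^1.9667 ≈ 1.4557 ng/mL.
penexoxetine: 57.8 × (1/2)^(11.8/27) = 57.8 × (1/2)^0.43704 ≈ 42.694 ng/mL.
Ratio ≈ 1.4557 / 42.694 ≈ 0.034097.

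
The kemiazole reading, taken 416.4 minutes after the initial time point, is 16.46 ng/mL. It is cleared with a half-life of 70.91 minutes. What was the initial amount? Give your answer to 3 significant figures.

Number of half-lives elapsed: n = 416.4/70.91 ≈ 5.8722.
A₀ = A × 2^n = 16.46 × 2^5.8722 = 16.46 × 58.576 ≈ 964.16 ng/mL.

964 ng/mL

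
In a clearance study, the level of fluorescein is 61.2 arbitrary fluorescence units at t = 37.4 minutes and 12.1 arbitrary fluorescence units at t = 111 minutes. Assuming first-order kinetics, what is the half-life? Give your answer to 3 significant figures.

31.5 minutes

Over Δt = 111 − 37.4 = 73.6 minutes, the level fell by a factor of 61.2/12.1 ≈ 5.0579.
n = log₂(5.0579) ≈ 2.3385 half-lives, so t½ = 73.6/2.3385 ≈ 31.473 minutes.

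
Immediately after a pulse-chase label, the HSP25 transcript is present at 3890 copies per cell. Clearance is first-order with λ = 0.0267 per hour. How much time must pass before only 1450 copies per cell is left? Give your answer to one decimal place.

37.0 hours

t½ = ln 2 / λ = 0.69315 / 0.0267 ≈ 25.961 hours.
Fraction remaining = 1450/3890 ≈ 0.37275.
n = log₂(3890/1450) = ln(2.6828)/ln 2 ≈ 1.4237 half-lives.
t = n × t½ = 1.4237 × 25.961 ≈ 36.961 hours.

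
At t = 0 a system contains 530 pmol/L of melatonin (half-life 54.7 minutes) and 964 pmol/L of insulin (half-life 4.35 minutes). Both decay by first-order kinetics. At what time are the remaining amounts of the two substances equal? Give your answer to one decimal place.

4.1 minutes

Set 530·(1/2)^(t/54.7) = 964·(1/2)^(t/4.35).
Taking log₂: log₂(530/964) = t·(1/54.7 − 1/4.35).
log₂(0.54979) = -0.86304; 1/54.7 − 1/4.35 = -0.2116.
t = -0.86304 / -0.2116 ≈ 4.0786 minutes.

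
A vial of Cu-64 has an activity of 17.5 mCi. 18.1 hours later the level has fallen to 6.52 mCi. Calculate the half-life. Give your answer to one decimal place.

A/A₀ = 6.52/17.5 ≈ 0.37257.
n = log₂(2.684) ≈ 1.4244 half-lives elapsed in 18.1 hours.
t½ = 18.1/1.4244 ≈ 12.707 hours.

12.7 hours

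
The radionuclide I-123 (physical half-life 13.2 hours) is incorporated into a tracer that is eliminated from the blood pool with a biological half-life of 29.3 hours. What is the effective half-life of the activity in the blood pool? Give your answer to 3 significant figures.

1/t_eff = 1/t_phys + 1/t_biol = 1/13.2 + 1/29.3 = 0.10989 per hour.
t_eff = 13.2 × 29.3 / (13.2 + 29.3) ≈ 9.1002 hours.

9.10 hours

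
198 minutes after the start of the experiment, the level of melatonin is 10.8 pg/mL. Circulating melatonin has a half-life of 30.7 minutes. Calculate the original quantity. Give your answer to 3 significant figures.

944 pg/mL

Number of half-lives elapsed: n = 198/30.7 ≈ 6.4495.
A₀ = A × 2^n = 10.8 × 2^6.4495 = 10.8 × 87.397 ≈ 943.89 pg/mL.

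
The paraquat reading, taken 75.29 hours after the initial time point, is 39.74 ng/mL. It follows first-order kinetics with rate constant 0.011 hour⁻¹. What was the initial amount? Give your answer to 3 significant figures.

t½ = ln 2 / k = 0.69315 / 0.011 ≈ 63.013 hours.
Number of half-lives elapsed: n = 75.29/63.013 ≈ 1.1948.
A₀ = A × 2^n = 39.74 × 2^1.1948 = 39.74 × 2.2892 ≈ 90.972 ng/mL.

91.0 ng/mL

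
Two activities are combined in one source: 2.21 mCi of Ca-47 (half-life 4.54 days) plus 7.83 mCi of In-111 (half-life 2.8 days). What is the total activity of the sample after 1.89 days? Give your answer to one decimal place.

6.6 mCi

Ca-47: 2.21 × (1/2)^(1.89/4.54) = 2.21 × (1/2)^0.4163 ≈ 1.6561 mCi.
In-111: 7.83 × (1/2)^(1.89/2.8) = 7.83 × (1/2)^0.675 ≈ 4.9042 mCi.
Total = 1.6561 + 4.9042 ≈ 6.5602 mCi.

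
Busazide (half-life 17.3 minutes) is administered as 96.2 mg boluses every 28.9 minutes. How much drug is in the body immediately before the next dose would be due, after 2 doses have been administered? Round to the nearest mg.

40 mg

The 2 doses were given 57.8, 28.9 minutes ago.
Total = 96.2·(1/2)^(57.8/17.3) + 96.2·(1/2)^(28.9/17.3)
      = 9.4934 + 30.22 ≈ 39.714 mg.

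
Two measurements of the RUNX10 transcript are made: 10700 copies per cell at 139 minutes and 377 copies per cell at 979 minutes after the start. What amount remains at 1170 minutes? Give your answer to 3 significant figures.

Over Δt = 979 − 139 = 840 minutes, the level fell by a factor of 10700/377 ≈ 28.382.
n = log₂(28.382) ≈ 4.8269 half-lives, so t½ = 840/4.8269 ≈ 174.02 minutes.
From t = 979 to t = 1170: 377 × (1/2)^((1170−979)/174.02) ≈ 176.18 copies per cell.

176 copies per cell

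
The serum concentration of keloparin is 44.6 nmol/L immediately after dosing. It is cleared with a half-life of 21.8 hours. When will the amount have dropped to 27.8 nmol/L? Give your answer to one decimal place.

Fraction remaining = 27.8/44.6 ≈ 0.62332.
n = log₂(44.6/27.8) = ln(1.6043)/ln 2 ≈ 0.68196 half-lives.
t = n × t½ = 0.68196 × 21.8 ≈ 14.867 hours.

14.9 hours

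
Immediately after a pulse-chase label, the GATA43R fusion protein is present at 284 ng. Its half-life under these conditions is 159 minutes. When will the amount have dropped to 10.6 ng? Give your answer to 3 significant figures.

Fraction remaining = 10.6/284 ≈ 0.037324.
n = log₂(284/10.6) = ln(26.792)/ln 2 ≈ 4.7438 half-lives.
t = n × t½ = 4.7438 × 159 ≈ 754.26 minutes.

754 minutes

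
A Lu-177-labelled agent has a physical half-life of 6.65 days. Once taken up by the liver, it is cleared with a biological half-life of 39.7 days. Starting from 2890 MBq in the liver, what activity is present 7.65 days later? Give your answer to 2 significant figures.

1100 MBq

1/t_eff = 1/t_phys + 1/t_biol = 1/6.65 + 1/39.7 = 0.17556 per day.
t_eff = 6.65 × 39.7 / (6.65 + 39.7) ≈ 5.6959 days.
Remaining = 2890 × (1/2)^(7.65/5.6959) = 2890 × (1/2)^1.3431 ≈ 1139.2 MBq.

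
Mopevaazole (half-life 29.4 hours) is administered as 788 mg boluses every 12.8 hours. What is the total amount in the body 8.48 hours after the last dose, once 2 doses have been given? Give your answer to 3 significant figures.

The 2 doses were given 21.28, 8.48 hours ago.
Total = 788·(1/2)^(21.28/29.4) + 788·(1/2)^(8.48/29.4)
      = 477.13 + 645.21 ≈ 1122.3 mg.

1120 mg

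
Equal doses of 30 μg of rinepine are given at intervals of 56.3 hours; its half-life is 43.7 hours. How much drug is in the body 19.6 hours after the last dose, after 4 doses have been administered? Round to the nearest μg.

The 4 doses were given 188.5, 132.2, 75.9, 19.6 hours ago.
Total = 30·(1/2)^(188.5/43.7) + 30·(1/2)^(132.2/43.7) + 30·(1/2)^(75.9/43.7) + 30·(1/2)^(19.6/43.7)
      = 1.5088 + 3.6851 + 9.0008 + 21.984 ≈ 36.179 μg.

36 μg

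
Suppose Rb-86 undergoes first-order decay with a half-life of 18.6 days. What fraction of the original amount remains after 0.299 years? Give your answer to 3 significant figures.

0.0171

0.299 years = 109.135 days.
n = 109.135/18.6 ≈ 5.8675 half-lives.
Fraction remaining = (1/2)^5.8675 ≈ 0.017128.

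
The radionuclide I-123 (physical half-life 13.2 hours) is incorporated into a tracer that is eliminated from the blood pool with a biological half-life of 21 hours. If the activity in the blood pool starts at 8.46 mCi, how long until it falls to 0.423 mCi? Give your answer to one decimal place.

35.0 hours

1/t_eff = 1/t_phys + 1/t_biol = 1/13.2 + 1/21 = 0.12338 per hour.
t_eff = 13.2 × 21 / (13.2 + 21) ≈ 8.1053 hours.
n = log₂(8.46/0.423) ≈ 4.3219; t = 4.3219 × 8.1053 ≈ 35.03 hours.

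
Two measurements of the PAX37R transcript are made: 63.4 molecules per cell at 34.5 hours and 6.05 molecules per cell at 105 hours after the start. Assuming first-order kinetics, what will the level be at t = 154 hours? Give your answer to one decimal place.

1.2 molecules per cell

Over Δt = 105 − 34.5 = 70.5 hours, the level fell by a factor of 63.4/6.05 ≈ 10.479.
n = log₂(10.479) ≈ 3.3895 half-lives, so t½ = 70.5/3.3895 ≈ 20.8 hours.
From t = 105 to t = 154: 6.05 × (1/2)^((154−105)/20.8) ≈ 1.1819 molecules per cell.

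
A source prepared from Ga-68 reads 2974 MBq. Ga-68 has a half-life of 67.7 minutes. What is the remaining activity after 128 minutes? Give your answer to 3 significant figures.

802 MBq

Number of half-lives: n = 128/67.7 ≈ 1.8907.
Remaining = 2974 × (1/2)^1.8907 = 2974 × 0.26968 ≈ 802.02 MBq.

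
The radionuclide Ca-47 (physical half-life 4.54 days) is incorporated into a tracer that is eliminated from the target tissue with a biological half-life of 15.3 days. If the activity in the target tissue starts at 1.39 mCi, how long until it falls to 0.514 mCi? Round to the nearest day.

1/t_eff = 1/t_phys + 1/t_biol = 1/4.54 + 1/15.3 = 0.28562 per day.
t_eff = 4.54 × 15.3 / (4.54 + 15.3) ≈ 3.5011 days.
n = log₂(1.39/0.514) ≈ 1.4352; t = 1.4352 × 3.5011 ≈ 5.0249 days.

5 days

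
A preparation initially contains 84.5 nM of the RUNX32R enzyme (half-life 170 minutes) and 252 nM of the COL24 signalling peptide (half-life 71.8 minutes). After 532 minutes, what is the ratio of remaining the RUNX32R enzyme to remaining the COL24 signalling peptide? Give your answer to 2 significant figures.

6.5

RUNX32R enzyme: 84.5 × (1/2)^(532/170) = 84.5 × (1/2)^3.1294 ≈ 9.6563 nM.
COL24 signalling peptide: 252 × (1/2)^(532/71.8) = 252 × (1/2)^7.4095 ≈ 1.4823 nM.
Ratio ≈ 9.6563 / 1.4823 ≈ 6.5145.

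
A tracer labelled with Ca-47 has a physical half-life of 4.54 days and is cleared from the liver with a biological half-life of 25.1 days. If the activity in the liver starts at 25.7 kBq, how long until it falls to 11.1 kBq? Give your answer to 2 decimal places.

1/t_eff = 1/t_phys + 1/t_biol = 1/4.54 + 1/25.1 = 0.2601 per day.
t_eff = 4.54 × 25.1 / (4.54 + 25.1) ≈ 3.8446 days.
n = log₂(25.7/11.1) ≈ 1.2112; t = 1.2112 × 3.8446 ≈ 4.6566 days.

4.66 days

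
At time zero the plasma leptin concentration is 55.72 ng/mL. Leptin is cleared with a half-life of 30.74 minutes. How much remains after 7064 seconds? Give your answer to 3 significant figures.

3.92 ng/mL

Convert the elapsed time: 7064 seconds = 117.733 minutes.
Number of half-lives: n = 117.733/30.74 ≈ 3.83.
Remaining = 55.72 × (1/2)^3.83 = 55.72 × 0.070318 ≈ 3.9181 ng/mL.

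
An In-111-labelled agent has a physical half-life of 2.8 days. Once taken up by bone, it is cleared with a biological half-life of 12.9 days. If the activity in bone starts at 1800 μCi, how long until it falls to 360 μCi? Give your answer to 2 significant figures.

5.3 days

1/t_eff = 1/t_phys + 1/t_biol = 1/2.8 + 1/12.9 = 0.43466 per day.
t_eff = 2.8 × 12.9 / (2.8 + 12.9) ≈ 2.3006 days.
n = log₂(1800/360) ≈ 2.3219; t = 2.3219 × 2.3006 ≈ 5.3419 days.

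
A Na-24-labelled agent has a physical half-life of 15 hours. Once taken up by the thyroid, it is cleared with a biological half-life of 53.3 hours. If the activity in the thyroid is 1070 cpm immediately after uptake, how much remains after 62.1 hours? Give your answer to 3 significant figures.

1/t_eff = 1/t_phys + 1/t_biol = 1/15 + 1/53.3 = 0.085428 per hour.
t_eff = 15 × 53.3 / (15 + 53.3) ≈ 11.706 hours.
Remaining = 1070 × (1/2)^(62.1/11.706) = 1070 × (1/2)^5.3051 ≈ 27.064 cpm.

27.1 cpm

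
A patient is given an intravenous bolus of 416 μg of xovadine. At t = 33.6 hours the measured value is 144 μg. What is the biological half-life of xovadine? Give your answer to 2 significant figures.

22 hours

A/A₀ = 144/416 ≈ 0.34615.
n = log₂(2.8889) ≈ 1.5305 half-lives elapsed in 33.6 hours.
t½ = 33.6/1.5305 ≈ 21.953 hours.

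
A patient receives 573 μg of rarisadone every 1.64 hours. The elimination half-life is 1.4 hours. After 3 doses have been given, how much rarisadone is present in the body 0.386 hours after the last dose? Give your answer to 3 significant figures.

The 3 doses were given 3.666, 2.026, 0.386 hours ago.
Total = 573·(1/2)^(3.666/1.4) + 573·(1/2)^(2.026/1.4) + 573·(1/2)^(0.386/1.4)
      = 93.301 + 210.15 + 473.32 ≈ 776.77 μg.

777 μg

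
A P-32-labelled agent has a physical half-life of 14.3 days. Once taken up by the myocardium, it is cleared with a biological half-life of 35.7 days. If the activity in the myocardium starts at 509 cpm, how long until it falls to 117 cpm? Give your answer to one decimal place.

1/t_eff = 1/t_phys + 1/t_biol = 1/14.3 + 1/35.7 = 0.097941 per day.
t_eff = 14.3 × 35.7 / (14.3 + 35.7) ≈ 10.21 days.
n = log₂(509/117) ≈ 2.1212; t = 2.1212 × 10.21 ≈ 21.657 days.

21.7 days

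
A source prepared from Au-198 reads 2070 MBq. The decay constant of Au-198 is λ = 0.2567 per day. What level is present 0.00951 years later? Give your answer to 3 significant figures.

849 MBq

t½ = ln 2 / λ = 0.69315 / 0.2567 ≈ 2.7002 days.
Convert the elapsed time: 0.00951 years = 3.47115 days.
Number of half-lives: n = 3.47115/2.7002 ≈ 1.2855.
Remaining = 2070 × (1/2)^1.2855 = 2070 × 0.41023 ≈ 849.17 MBq.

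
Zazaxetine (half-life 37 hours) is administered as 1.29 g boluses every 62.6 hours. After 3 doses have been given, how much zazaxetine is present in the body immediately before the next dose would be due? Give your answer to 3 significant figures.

The 3 doses were given 187.8, 125.2, 62.6 hours ago.
Total = 1.29·(1/2)^(187.8/37) + 1.29·(1/2)^(125.2/37) + 1.29·(1/2)^(62.6/37)
      = 0.038252 + 0.12359 + 0.39928 ≈ 0.56112 g.

0.561 g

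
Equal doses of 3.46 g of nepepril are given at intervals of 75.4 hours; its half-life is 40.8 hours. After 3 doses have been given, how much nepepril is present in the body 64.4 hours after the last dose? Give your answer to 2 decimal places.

1.57 g

The 3 doses were given 215.2, 139.8, 64.4 hours ago.
Total = 3.46·(1/2)^(215.2/40.8) + 3.46·(1/2)^(139.8/40.8) + 3.46·(1/2)^(64.4/40.8)
      = 0.08939 + 0.32181 + 1.1586 ≈ 1.5698 g.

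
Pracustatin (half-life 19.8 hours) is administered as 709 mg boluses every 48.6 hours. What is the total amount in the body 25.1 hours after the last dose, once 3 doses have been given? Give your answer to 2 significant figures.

The 3 doses were given 122.3, 73.7, 25.1 hours ago.
Total = 709·(1/2)^(122.3/19.8) + 709·(1/2)^(73.7/19.8) + 709·(1/2)^(25.1/19.8)
      = 9.8006 + 53.721 + 294.47 ≈ 357.99 mg.

360 mg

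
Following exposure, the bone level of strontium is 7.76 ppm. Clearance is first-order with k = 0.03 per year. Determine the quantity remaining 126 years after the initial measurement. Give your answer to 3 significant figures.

t½ = ln 2 / k = 0.69315 / 0.03 ≈ 23.105 years.
Number of half-lives: n = 126/23.105 ≈ 5.4534.
Remaining = 7.76 × (1/2)^5.4534 = 7.76 × 0.022823 ≈ 0.1771 ppm.

0.177 ppm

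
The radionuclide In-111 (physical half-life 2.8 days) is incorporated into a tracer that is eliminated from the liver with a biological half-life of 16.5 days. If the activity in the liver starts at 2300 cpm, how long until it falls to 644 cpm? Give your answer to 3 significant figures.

4.40 days

1/t_eff = 1/t_phys + 1/t_biol = 1/2.8 + 1/16.5 = 0.41775 per day.
t_eff = 2.8 × 16.5 / (2.8 + 16.5) ≈ 2.3938 days.
n = log₂(2300/644) ≈ 1.8365; t = 1.8365 × 2.3938 ≈ 4.3962 days.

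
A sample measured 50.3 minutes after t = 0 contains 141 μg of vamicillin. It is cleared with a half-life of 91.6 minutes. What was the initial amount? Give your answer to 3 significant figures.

Number of half-lives elapsed: n = 50.3/91.6 ≈ 0.54913.
A₀ = A × 2^n = 141 × 2^0.54913 = 141 × 1.4632 ≈ 206.31 μg.

206 μg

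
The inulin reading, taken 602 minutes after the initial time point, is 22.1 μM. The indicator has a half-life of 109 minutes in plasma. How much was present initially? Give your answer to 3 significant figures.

1020 μM

Number of half-lives elapsed: n = 602/109 ≈ 5.5229.
A₀ = A × 2^n = 22.1 × 2^5.5229 = 22.1 × 45.98 ≈ 1016.2 μM.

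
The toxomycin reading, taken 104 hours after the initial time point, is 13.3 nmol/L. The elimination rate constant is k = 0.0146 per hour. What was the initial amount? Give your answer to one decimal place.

60.7 nmol/L

t½ = ln 2 / k = 0.69315 / 0.0146 ≈ 47.476 hours.
Number of half-lives elapsed: n = 104/47.476 ≈ 2.1906.
A₀ = A × 2^n = 13.3 × 2^2.1906 = 13.3 × 4.5649 ≈ 60.713 nmol/L.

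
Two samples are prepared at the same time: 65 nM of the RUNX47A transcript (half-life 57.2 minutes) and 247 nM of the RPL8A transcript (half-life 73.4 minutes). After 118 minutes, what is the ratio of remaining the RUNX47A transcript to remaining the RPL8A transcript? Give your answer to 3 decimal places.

0.192

RUNX47A transcript: 65 × (1/2)^(118/57.2) = 65 × (1/2)^2.0629 ≈ 15.556 nM.
RPL8A transcript: 247 × (1/2)^(118/73.4) = 247 × (1/2)^1.6076 ≈ 81.05 nM.
Ratio ≈ 15.556 / 81.05 ≈ 0.19194.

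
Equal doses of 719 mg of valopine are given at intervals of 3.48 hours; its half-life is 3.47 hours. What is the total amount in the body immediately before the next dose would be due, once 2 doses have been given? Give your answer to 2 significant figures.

540 mg

The 2 doses were given 6.96, 3.48 hours ago.
Total = 719·(1/2)^(6.96/3.47) + 719·(1/2)^(3.48/3.47)
      = 179.03 + 358.78 ≈ 537.82 mg.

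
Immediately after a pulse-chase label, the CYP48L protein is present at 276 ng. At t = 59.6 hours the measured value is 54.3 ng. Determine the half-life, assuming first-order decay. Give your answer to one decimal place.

25.4 hours

A/A₀ = 54.3/276 ≈ 0.19674.
n = log₂(5.0829) ≈ 2.3456 half-lives elapsed in 59.6 hours.
t½ = 59.6/2.3456 ≈ 25.409 hours.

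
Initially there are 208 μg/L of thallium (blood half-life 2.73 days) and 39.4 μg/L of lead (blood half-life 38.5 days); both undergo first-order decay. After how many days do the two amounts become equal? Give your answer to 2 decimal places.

7.05 days

Set 208·(1/2)^(t/2.73) = 39.4·(1/2)^(t/38.5).
Taking log₂: log₂(208/39.4) = t·(1/2.73 − 1/38.5).
log₂(5.2792) = 2.4003; 1/2.73 − 1/38.5 = 0.34033.
t = 2.4003 / 0.34033 ≈ 7.053 days.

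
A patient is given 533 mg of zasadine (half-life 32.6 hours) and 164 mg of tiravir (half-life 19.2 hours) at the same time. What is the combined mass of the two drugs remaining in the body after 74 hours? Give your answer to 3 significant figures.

zasadine: 533 × (1/2)^(74/32.6) = 533 × (1/2)^2.2699 ≈ 110.51 mg.
tiravir: 164 × (1/2)^(74/19.2) = 164 × (1/2)^3.8542 ≈ 11.34 mg.
Total = 110.51 + 11.34 ≈ 121.85 mg.

122 mg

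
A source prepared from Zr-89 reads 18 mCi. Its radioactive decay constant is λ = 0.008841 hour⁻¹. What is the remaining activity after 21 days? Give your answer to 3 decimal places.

t½ = ln 2 / λ = 0.69315 / 0.008841 ≈ 78.401 hours.
Convert the elapsed time: 21 days = 504 hours.
Number of half-lives: n = 504/78.401 ≈ 6.4285.
Remaining = 18 × (1/2)^6.4285 = 18 × 0.01161 ≈ 0.20899 mCi.

0.209 mCi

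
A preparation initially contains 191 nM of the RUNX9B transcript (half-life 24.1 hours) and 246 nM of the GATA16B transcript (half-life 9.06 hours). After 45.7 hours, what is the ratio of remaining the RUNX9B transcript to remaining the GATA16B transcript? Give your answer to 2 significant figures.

RUNX9B transcript: 191 × (1/2)^(45.7/24.1) = 191 × (1/2)^1.8963 ≈ 51.31 nM.
GATA16B transcript: 246 × (1/2)^(45.7/9.06) = 246 × (1/2)^5.0442 ≈ 7.4558 nM.
Ratio ≈ 51.31 / 7.4558 ≈ 6.8819.

6.9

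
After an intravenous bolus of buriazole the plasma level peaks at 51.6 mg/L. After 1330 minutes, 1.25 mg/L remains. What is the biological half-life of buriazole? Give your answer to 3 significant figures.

A/A₀ = 1.25/51.6 ≈ 0.024225.
n = log₂(41.28) ≈ 5.3674 half-lives elapsed in 1330 minutes.
t½ = 1330/5.3674 ≈ 247.79 minutes.

248 minutes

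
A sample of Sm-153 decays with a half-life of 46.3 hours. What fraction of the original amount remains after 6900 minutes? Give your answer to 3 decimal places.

0.179

6900 minutes = 115 hours.
n = 115/46.3 ≈ 2.4838 half-lives.
Fraction remaining = (1/2)^2.4838 ≈ 0.17877.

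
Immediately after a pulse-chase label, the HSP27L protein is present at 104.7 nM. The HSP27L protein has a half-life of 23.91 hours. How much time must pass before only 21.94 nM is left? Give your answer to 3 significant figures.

53.9 hours

Fraction remaining = 21.94/104.7 ≈ 0.20955.
n = log₂(104.7/21.94) = ln(4.7721)/ln 2 ≈ 2.2546 half-lives.
t = n × t½ = 2.2546 × 23.91 ≈ 53.908 hours.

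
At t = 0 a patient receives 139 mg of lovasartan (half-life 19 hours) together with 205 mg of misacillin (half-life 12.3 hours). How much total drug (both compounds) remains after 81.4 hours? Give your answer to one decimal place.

lovasartan: 139 × (1/2)^(81.4/19) = 139 × (1/2)^4.2842 ≈ 7.1341 mg.
misacillin: 205 × (1/2)^(81.4/12.3) = 205 × (1/2)^6.6179 ≈ 2.0872 mg.
Total = 7.1341 + 2.0872 ≈ 9.2213 mg.

9.2 mg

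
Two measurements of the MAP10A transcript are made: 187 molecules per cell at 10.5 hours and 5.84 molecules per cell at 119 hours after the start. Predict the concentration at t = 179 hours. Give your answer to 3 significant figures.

Over Δt = 119 − 10.5 = 108.5 hours, the level fell by a factor of 187/5.84 ≈ 32.021.
n = log₂(32.021) ≈ 5.0009 half-lives, so t½ = 108.5/5.0009 ≈ 21.696 hours.
From t = 119 to t = 179: 5.84 × (1/2)^((179−119)/21.696) ≈ 0.85885 molecules per cell.

0.859 molecules per cell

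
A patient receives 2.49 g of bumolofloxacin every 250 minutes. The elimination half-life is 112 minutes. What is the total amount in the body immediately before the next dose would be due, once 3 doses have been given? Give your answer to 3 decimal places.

The 3 doses were given 750, 500, 250 minutes ago.
Total = 2.49·(1/2)^(750/112) + 2.49·(1/2)^(500/112) + 2.49·(1/2)^(250/112)
      = 0.024009 + 0.1128 + 0.52998 ≈ 0.66679 g.

0.667 g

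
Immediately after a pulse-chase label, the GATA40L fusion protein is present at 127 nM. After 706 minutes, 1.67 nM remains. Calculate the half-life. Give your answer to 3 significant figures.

A/A₀ = 1.67/127 ≈ 0.01315.
n = log₂(76.048) ≈ 6.2488 half-lives elapsed in 706 minutes.
t½ = 706/6.2488 ≈ 112.98 minutes.

113 minutes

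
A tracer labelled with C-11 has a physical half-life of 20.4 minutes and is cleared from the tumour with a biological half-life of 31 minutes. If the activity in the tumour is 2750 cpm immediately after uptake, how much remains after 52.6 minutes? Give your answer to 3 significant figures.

1/t_eff = 1/t_phys + 1/t_biol = 1/20.4 + 1/31 = 0.081278 per minute.
t_eff = 20.4 × 31 / (20.4 + 31) ≈ 12.304 minutes.
Remaining = 2750 × (1/2)^(52.6/12.304) = 2750 × (1/2)^4.2752 ≈ 142.03 cpm.

142 cpm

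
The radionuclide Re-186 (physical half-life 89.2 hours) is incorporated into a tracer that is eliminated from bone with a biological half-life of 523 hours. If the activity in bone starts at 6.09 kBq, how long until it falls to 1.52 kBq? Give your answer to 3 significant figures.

1/t_eff = 1/t_phys + 1/t_biol = 1/89.2 + 1/523 = 0.013123 per hour.
t_eff = 89.2 × 523 / (89.2 + 523) ≈ 76.203 hours.
n = log₂(6.09/1.52) ≈ 2.0024; t = 2.0024 × 76.203 ≈ 152.59 hours.

153 hours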